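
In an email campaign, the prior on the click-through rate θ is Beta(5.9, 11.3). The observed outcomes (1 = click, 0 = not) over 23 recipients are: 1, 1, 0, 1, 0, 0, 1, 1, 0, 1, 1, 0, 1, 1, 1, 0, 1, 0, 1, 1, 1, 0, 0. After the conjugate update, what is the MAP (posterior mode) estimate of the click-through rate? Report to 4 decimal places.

The Beta prior is conjugate to a Binomial/Bernoulli likelihood; the update adds successes to α and failures to β.
Posterior: Beta(α+k, β+n−k) = Beta(5.9+14, 11.3+9) = Beta(19.9, 20.3).
Mode of Beta(a,b) for a,b>1 is (a−1)/(a+b−2) = 18.9/38.2 = 0.4948.

0.4948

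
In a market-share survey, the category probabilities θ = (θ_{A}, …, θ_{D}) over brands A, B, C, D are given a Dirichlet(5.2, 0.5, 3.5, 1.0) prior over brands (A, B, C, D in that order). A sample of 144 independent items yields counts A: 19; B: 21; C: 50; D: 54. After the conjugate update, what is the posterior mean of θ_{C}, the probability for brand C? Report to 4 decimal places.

The Dirichlet prior is conjugate to the Multinomial likelihood: each posterior αⱼ = prior αⱼ + observed count nⱼ.
Posterior concentration: (24.2, 21.5, 53.5, 55.0), total = 154.2.
E[θ_{C}|data] = α_{C}/Σα = 53.5/154.2 = 0.3470.

0.3470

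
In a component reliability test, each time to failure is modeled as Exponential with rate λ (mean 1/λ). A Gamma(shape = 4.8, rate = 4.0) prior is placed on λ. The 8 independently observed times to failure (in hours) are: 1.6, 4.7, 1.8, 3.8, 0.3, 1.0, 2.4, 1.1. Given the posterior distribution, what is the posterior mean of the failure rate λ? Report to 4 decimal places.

With a Gamma(shape α, rate β) prior on the exponential rate λ, the posterior after n observations with total T = Σxᵢ is Gamma(α+n, β+T).
Sum of observations T = 16.7 hours; n = 8.
Posterior: Gamma(4.8+8, 4.0+16.7) = Gamma(12.8, 20.7).
Posterior mean of λ = α/β = 12.8/20.7 = 0.6184.

0.6184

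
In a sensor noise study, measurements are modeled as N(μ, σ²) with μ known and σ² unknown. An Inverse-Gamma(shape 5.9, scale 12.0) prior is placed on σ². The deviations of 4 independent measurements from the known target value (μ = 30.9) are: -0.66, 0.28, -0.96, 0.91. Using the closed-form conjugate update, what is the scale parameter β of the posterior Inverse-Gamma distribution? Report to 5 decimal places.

With known mean μ and an Inverse-Gamma(α, β) prior on σ², the Normal likelihood is conjugate: posterior is Inv-Gamma(α + n/2, β + Σ(xᵢ−μ)²/2).
Σ(xᵢ−μ)² = (-0.66)² + (0.28)² + (-0.96)² + (0.91)² = 2.2637.
Posterior: Inv-Gamma(5.9 + 4/2, 12.0 + 2.2637/2) = Inv-Gamma(7.90, 13.13185).
Posterior β = 13.13185.

13.13185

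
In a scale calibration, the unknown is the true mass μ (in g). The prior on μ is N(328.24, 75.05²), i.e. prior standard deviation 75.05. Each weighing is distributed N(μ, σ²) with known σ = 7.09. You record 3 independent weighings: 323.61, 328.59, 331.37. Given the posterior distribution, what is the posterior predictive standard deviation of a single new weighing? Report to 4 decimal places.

For Normal data with known variance σ², a Normal(μ₀, σ₀²) prior on μ is conjugate. Posterior precision = 1/σ₀² + n/σ²; posterior mean is the precision-weighted average of μ₀ and x̄.
σ₀² = 75.05² = 5632.5025, σ² = 7.09² = 50.2681; σ² + n·σ₀² = 50.2681 + 3·5632.5025 = 16947.7756.
Posterior precision = 1/σ₀² + n/σ² = 1/5632.5025 + 3/50.2681 = (σ² + n·σ₀²)/(σ₀²σ²) = 16947.7756/(5632.5025·50.2681); posterior variance σₙ² = σ₀²σ²/(σ² + n·σ₀²) = 5632.5025·50.2681/16947.7756 = 16.706334.
Predictive variance for one new observation = σₙ² + σ² = 5632.5025·50.2681/16947.7756 + 50.2681 = σ²·(σ₀² + 16947.7756)/16947.7756 = 50.2681·22580.2781/16947.7756 = 66.974434; SD = √(50.2681·22580.2781/16947.7756) = 8.1838.

8.1838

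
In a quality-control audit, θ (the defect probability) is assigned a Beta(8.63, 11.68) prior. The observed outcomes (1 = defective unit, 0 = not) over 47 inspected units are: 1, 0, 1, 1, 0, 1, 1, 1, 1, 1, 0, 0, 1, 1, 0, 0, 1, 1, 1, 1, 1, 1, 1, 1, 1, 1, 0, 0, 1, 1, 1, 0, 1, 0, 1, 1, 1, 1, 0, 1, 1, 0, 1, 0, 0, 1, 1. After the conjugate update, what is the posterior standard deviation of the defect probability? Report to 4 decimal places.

0.0588

The Beta prior is conjugate to a Binomial/Bernoulli likelihood; the update adds successes to α and failures to β.
Posterior: Beta(α+k, β+n−k) = Beta(8.63+33, 11.68+14) = Beta(41.63, 25.68).
Var = αβ/((α+β)²(α+β+1)) = 41.63·25.68/(67.31²·68.31) = 0.00345428; SD = √0.00345428 = 0.0588.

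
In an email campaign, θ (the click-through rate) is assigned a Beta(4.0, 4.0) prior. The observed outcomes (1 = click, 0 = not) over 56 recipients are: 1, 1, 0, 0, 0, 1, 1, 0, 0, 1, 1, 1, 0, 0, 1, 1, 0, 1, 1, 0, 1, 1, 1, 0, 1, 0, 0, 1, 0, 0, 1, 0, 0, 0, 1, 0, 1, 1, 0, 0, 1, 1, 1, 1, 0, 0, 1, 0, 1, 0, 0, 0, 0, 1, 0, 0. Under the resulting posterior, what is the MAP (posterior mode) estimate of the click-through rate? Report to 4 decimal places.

0.4839

The Beta prior is conjugate to a Binomial/Bernoulli likelihood; the update adds successes to α and failures to β.
Posterior: Beta(α+k, β+n−k) = Beta(4.0+27, 4.0+29) = Beta(31.0, 33.0).
Mode of Beta(a,b) for a,b>1 is (a−1)/(a+b−2) = 30.0/62.0 = 0.4839.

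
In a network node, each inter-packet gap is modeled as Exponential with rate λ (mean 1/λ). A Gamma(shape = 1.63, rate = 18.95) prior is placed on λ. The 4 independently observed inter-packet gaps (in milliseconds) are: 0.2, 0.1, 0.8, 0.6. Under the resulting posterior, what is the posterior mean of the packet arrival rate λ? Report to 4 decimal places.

0.2726

With a Gamma(shape α, rate β) prior on the exponential rate λ, the posterior after n observations with total T = Σxᵢ is Gamma(α+n, β+T).
Sum of observations T = 1.7 milliseconds; n = 4.
Posterior: Gamma(1.63+4, 18.95+1.7) = Gamma(5.63, 20.65).
Posterior mean of λ = α/β = 5.63/20.65 = 0.2726.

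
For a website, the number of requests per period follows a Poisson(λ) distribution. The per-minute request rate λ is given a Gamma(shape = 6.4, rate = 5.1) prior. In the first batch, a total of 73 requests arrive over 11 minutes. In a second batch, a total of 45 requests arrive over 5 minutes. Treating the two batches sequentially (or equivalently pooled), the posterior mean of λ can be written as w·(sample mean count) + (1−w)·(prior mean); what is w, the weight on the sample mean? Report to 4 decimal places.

0.7583

With a Gamma(shape α, rate β) prior, the Poisson likelihood is conjugate: the posterior is Gamma(α + ΣXᵢ, β + n).
Total number of minutes: n = 11 + 5 = 16.
Posterior mean = (α₀+S)/(β₀+n) = [n/(β₀+n)]·(S/n) + [β₀/(β₀+n)]·(α₀/β₀), so only n and β₀ enter the weight.
Weight on data w = n/(β₀+n) = 16/(5.1+16) = 16/21.1 = 0.7583.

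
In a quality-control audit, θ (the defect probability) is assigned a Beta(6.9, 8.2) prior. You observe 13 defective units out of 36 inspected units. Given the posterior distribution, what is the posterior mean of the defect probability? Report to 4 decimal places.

The Beta prior is conjugate to a Binomial/Bernoulli likelihood; the update adds successes to α and failures to β.
Posterior: Beta(α+k, β+n−k) = Beta(6.9+13, 8.2+23) = Beta(19.9, 31.2).
Posterior mean = α/(α+β) = 19.9/51.1 = 0.3894.

0.3894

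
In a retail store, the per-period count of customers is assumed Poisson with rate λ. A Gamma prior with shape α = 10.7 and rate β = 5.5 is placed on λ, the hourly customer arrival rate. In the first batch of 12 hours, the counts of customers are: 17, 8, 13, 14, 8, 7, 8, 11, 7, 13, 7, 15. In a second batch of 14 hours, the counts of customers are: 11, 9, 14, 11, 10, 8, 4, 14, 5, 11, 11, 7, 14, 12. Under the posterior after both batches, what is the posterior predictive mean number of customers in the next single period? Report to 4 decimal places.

8.8794

With a Gamma(shape α, rate β) prior, the Poisson likelihood is conjugate: the posterior is Gamma(α + ΣXᵢ, β + n).
Batch 1: sum of counts S = 128 over n = 12 hours.
After batch 1: Gamma(α+S, β+n) = Gamma(10.7+128, 5.5+12) = Gamma(138.7, 17.5).
Batch 2: sum of counts S = 141 over n = 14 hours.
After batch 2: Gamma(α+S, β+n) = Gamma(138.7+141, 17.5+14) = Gamma(279.7, 31.5).
The predictive distribution for one future period is NegBinom with mean α/β = 8.8794.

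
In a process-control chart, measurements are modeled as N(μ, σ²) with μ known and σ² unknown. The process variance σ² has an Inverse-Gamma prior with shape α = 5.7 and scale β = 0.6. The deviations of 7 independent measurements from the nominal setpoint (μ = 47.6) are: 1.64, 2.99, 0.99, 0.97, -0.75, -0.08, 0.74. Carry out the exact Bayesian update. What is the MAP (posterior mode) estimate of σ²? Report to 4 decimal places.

With known mean μ and an Inverse-Gamma(α, β) prior on σ², the Normal likelihood is conjugate: posterior is Inv-Gamma(α + n/2, β + Σ(xᵢ−μ)²/2).
Σ(xᵢ−μ)² = (1.64)² + (2.99)² + (0.99)² + (0.97)² + (-0.75)² + (-0.08)² + (0.74)² = 14.6672.
Posterior: Inv-Gamma(5.7 + 7/2, 0.6 + 14.6672/2) = Inv-Gamma(9.20, 7.93360).
Mode = β/(α+1) = 7.93360/10.20 = 0.7778.

0.7778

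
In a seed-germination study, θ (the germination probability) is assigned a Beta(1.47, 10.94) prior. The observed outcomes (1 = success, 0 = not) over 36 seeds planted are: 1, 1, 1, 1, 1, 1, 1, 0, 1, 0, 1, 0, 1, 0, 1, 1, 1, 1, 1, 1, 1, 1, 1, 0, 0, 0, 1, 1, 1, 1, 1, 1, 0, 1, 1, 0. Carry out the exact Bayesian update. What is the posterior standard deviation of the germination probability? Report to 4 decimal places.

The Beta prior is conjugate to a Binomial/Bernoulli likelihood; the update adds successes to α and failures to β.
Posterior: Beta(α+k, β+n−k) = Beta(1.47+27, 10.94+9) = Beta(28.47, 19.94).
Var = αβ/((α+β)²(α+β+1)) = 28.47·19.94/(48.41²·49.41) = 0.00490261; SD = √0.00490261 = 0.0700.

0.0700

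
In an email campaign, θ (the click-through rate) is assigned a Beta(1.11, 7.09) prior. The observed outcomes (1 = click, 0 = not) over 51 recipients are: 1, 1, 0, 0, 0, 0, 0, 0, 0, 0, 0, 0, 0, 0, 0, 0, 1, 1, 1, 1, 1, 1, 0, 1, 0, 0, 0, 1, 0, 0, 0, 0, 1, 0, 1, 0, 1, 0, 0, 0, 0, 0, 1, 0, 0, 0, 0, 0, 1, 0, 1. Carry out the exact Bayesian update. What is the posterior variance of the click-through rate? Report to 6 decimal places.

The Beta prior is conjugate to a Binomial/Bernoulli likelihood; the update adds successes to α and failures to β.
Posterior: Beta(α+k, β+n−k) = Beta(1.11+16, 7.09+35) = Beta(17.11, 42.09).
Var = αβ/((α+β)²(α+β+1)) = 17.11·42.09/(59.20²·60.20) = 0.003413.

0.003413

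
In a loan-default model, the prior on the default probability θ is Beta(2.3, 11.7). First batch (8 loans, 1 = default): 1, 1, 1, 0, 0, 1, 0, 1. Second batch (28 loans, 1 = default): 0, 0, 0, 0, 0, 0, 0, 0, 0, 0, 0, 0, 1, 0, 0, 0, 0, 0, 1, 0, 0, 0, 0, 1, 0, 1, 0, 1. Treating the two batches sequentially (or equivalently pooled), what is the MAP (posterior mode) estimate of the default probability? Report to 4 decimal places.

0.2354

The Beta prior is conjugate to a Binomial/Bernoulli likelihood; the update adds successes to α and failures to β.
After batch 1: Beta(2.3+5, 11.7+3) = Beta(7.3, 14.7).
After batch 2: Beta(7.3+5, 14.7+23) = Beta(12.3, 37.7).
Mode of Beta(a,b) for a,b>1 is (a−1)/(a+b−2) = 11.3/48.0 = 0.2354.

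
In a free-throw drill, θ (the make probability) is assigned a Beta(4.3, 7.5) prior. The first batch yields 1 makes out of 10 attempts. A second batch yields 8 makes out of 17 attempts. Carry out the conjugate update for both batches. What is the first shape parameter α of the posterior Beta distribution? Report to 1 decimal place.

13.3

The Beta prior is conjugate to a Binomial/Bernoulli likelihood; the update adds successes to α and failures to β.
After batch 1: Beta(4.3+1, 7.5+9) = Beta(5.3, 16.5).
After batch 2: Beta(5.3+8, 16.5+9) = Beta(13.3, 25.5).
Posterior α = 13.3.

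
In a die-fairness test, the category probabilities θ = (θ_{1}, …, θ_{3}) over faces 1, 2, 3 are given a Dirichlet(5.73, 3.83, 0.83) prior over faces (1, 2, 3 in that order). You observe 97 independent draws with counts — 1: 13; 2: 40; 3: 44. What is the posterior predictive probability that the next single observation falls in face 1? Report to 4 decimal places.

0.1744

The Dirichlet prior is conjugate to the Multinomial likelihood: each posterior αⱼ = prior αⱼ + observed count nⱼ.
Posterior concentration: (18.73, 43.83, 44.83), total = 107.39.
P(next = 1 | data) = α_{1}/Σα = 0.1744.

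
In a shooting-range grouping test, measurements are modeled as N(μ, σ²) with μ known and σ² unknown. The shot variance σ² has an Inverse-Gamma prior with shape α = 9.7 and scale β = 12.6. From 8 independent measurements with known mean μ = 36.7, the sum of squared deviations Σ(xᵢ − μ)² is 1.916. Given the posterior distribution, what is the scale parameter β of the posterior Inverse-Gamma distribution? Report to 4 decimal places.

13.5580

With known mean μ and an Inverse-Gamma(α, β) prior on σ², the Normal likelihood is conjugate: posterior is Inv-Gamma(α + n/2, β + Σ(xᵢ−μ)²/2).
Posterior: Inv-Gamma(9.7 + 8/2, 12.6 + 1.916/2) = Inv-Gamma(13.70, 13.5580).
Posterior β = 13.5580.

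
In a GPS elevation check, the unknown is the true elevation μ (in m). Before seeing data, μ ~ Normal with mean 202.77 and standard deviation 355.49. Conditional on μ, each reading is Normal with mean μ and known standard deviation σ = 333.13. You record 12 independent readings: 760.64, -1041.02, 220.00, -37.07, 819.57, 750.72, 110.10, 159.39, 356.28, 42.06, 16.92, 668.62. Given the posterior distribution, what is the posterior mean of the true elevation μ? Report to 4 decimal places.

For Normal data with known variance σ², a Normal(μ₀, σ₀²) prior on μ is conjugate. Posterior precision = 1/σ₀² + n/σ²; posterior mean is the precision-weighted average of μ₀ and x̄.
Σxᵢ = 760.64 + (-1041.02) + 220.00 + (-37.07) + 819.57 + 750.72 + 110.10 + 159.39 + 356.28 + 42.06 + 16.92 + 668.62 = 2826.21, so n·x̄ = 2826.21.
σ₀² = 355.49² = 126373.1401, σ² = 333.13² = 110975.5969; σ² + n·σ₀² = 110975.5969 + 12·126373.1401 = 1627453.2781.
Posterior mean = (μ₀/σ₀² + n·x̄/σ²)/(1/σ₀² + n/σ²) = (σ²·μ₀ + σ₀²·n·x̄)/(σ² + n·σ₀²) = (110975.5969·202.77 + 126373.1401·2826.21)/1627453.2781 = 379659554.065434/1627453.2781 = 233.2845.

233.2845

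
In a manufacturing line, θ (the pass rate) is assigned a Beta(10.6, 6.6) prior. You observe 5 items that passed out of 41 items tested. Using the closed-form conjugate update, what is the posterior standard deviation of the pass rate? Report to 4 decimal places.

The Beta prior is conjugate to a Binomial/Bernoulli likelihood; the update adds successes to α and failures to β.
Posterior: Beta(α+k, β+n−k) = Beta(10.6+5, 6.6+36) = Beta(15.6, 42.6).
Var = αβ/((α+β)²(α+β+1)) = 15.6·42.6/(58.2²·59.2) = 0.00331411; SD = √0.00331411 = 0.0576.

0.0576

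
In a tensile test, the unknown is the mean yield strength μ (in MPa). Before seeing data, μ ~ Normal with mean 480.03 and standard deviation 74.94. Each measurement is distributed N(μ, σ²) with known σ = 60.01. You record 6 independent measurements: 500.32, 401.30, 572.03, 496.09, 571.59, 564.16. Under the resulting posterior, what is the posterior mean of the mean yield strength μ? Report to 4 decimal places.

513.9559

For Normal data with known variance σ², a Normal(μ₀, σ₀²) prior on μ is conjugate. Posterior precision = 1/σ₀² + n/σ²; posterior mean is the precision-weighted average of μ₀ and x̄.
Σxᵢ = 500.32 + 401.30 + 572.03 + 496.09 + 571.59 + 564.16 = 3105.49, so n·x̄ = 3105.49.
σ₀² = 74.94² = 5616.0036, σ² = 60.01² = 3601.2001; σ² + n·σ₀² = 3601.2001 + 6·5616.0036 = 37297.2217.
Posterior mean = (μ₀/σ₀² + n·x̄/σ²)/(1/σ₀² + n/σ²) = (σ²·μ₀ + σ₀²·n·x̄)/(σ² + n·σ₀²) = (3601.2001·480.03 + 5616.0036·3105.49)/37297.2217 = 19169127.103767/37297.2217 = 513.9559.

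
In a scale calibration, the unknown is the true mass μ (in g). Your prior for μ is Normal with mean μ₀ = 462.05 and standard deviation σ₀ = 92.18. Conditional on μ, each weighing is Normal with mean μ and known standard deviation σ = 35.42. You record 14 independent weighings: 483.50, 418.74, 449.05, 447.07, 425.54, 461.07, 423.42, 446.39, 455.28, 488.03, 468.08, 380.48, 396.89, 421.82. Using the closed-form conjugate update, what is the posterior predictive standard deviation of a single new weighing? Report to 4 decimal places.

36.6504

For Normal data with known variance σ², a Normal(μ₀, σ₀²) prior on μ is conjugate. Posterior precision = 1/σ₀² + n/σ²; posterior mean is the precision-weighted average of μ₀ and x̄.
σ₀² = 92.18² = 8497.1524, σ² = 35.42² = 1254.5764; σ² + n·σ₀² = 1254.5764 + 14·8497.1524 = 120214.71.
Posterior precision = 1/σ₀² + n/σ² = 1/8497.1524 + 14/1254.5764 = (σ² + n·σ₀²)/(σ₀²σ²) = 120214.71/(8497.1524·1254.5764); posterior variance σₙ² = σ₀²σ²/(σ² + n·σ₀²) = 8497.1524·1254.5764/120214.71 = 88.677391.
Predictive variance for one new observation = σₙ² + σ² = 8497.1524·1254.5764/120214.71 + 1254.5764 = σ²·(σ₀² + 120214.71)/120214.71 = 1254.5764·128711.8624/120214.71 = 1343.253791; SD = √(1254.5764·128711.8624/120214.71) = 36.6504.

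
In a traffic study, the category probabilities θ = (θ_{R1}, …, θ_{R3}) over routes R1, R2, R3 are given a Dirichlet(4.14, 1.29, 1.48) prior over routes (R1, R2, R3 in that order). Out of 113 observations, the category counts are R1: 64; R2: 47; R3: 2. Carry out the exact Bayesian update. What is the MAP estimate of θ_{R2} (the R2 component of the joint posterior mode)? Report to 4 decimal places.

0.4045

The Dirichlet prior is conjugate to the Multinomial likelihood: each posterior αⱼ = prior αⱼ + observed count nⱼ.
Posterior concentration: (68.14, 48.29, 3.48), total = 119.91.
Joint mode component: (α_{R2}−1)/(Σα−K) = 47.29/116.91 = 0.4045.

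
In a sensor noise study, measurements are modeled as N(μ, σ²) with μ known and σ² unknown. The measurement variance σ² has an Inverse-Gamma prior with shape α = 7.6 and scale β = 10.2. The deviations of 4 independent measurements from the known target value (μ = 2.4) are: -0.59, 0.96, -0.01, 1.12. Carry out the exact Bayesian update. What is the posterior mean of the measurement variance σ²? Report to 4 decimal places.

1.3328

With known mean μ and an Inverse-Gamma(α, β) prior on σ², the Normal likelihood is conjugate: posterior is Inv-Gamma(α + n/2, β + Σ(xᵢ−μ)²/2).
Σ(xᵢ−μ)² = (-0.59)² + (0.96)² + (-0.01)² + (1.12)² = 2.5242.
Posterior: Inv-Gamma(7.6 + 4/2, 10.2 + 2.5242/2) = Inv-Gamma(9.60, 11.46210).
E[σ²|data] = β/(α−1) = 11.46210/8.60 = 1.3328.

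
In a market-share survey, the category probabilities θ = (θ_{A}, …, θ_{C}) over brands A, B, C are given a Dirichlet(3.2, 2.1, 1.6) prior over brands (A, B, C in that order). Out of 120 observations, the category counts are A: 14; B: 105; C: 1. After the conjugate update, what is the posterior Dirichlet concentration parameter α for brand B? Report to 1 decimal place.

107.1

The Dirichlet prior is conjugate to the Multinomial likelihood: each posterior αⱼ = prior αⱼ + observed count nⱼ.
Posterior concentration: (17.2, 107.1, 2.6), total = 126.9.
α_{B} = 2.1 + 105 = 107.1.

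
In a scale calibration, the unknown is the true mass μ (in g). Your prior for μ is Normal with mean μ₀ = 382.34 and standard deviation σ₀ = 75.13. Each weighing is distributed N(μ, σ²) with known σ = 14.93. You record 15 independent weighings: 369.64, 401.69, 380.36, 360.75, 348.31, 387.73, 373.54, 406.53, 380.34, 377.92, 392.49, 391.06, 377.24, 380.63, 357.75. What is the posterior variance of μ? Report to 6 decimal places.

For Normal data with known variance σ², a Normal(μ₀, σ₀²) prior on μ is conjugate. Posterior precision = 1/σ₀² + n/σ²; posterior mean is the precision-weighted average of μ₀ and x̄.
σ₀² = 75.13² = 5644.5169, σ² = 14.93² = 222.9049; σ² + n·σ₀² = 222.9049 + 15·5644.5169 = 84890.6584.
Posterior precision = 1/σ₀² + n/σ² = 1/5644.5169 + 15/222.9049 = (σ² + n·σ₀²)/(σ₀²σ²) = 84890.6584/(5644.5169·222.9049); posterior variance σₙ² = σ₀²σ²/(σ² + n·σ₀²) = 5644.5169·222.9049/84890.6584 = 14.821307.

14.821307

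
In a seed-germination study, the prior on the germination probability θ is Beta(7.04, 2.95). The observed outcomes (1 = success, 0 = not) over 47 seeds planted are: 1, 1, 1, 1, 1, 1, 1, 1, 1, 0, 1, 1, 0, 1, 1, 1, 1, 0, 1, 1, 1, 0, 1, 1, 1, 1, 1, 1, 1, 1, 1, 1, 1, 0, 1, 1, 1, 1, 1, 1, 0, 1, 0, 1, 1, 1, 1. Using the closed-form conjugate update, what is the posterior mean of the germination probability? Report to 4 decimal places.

The Beta prior is conjugate to a Binomial/Bernoulli likelihood; the update adds successes to α and failures to β.
Posterior: Beta(α+k, β+n−k) = Beta(7.04+40, 2.95+7) = Beta(47.04, 9.95).
Posterior mean = α/(α+β) = 47.04/56.99 = 0.8254.

0.8254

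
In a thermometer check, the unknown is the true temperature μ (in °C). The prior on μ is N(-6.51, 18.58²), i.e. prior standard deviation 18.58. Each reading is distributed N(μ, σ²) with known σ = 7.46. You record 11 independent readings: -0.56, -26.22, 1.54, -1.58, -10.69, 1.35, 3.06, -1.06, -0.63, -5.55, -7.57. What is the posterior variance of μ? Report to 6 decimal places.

4.986163

For Normal data with known variance σ², a Normal(μ₀, σ₀²) prior on μ is conjugate. Posterior precision = 1/σ₀² + n/σ²; posterior mean is the precision-weighted average of μ₀ and x̄.
σ₀² = 18.58² = 345.2164, σ² = 7.46² = 55.6516; σ² + n·σ₀² = 55.6516 + 11·345.2164 = 3853.032.
Posterior precision = 1/σ₀² + n/σ² = 1/345.2164 + 11/55.6516 = (σ² + n·σ₀²)/(σ₀²σ²) = 3853.032/(345.2164·55.6516); posterior variance σₙ² = σ₀²σ²/(σ² + n·σ₀²) = 345.2164·55.6516/3853.032 = 4.986163.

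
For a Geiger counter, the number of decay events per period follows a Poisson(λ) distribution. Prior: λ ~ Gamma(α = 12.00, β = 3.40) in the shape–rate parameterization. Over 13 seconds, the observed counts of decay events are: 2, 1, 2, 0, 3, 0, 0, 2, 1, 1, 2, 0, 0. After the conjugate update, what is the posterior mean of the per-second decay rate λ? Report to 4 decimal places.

1.5854

With a Gamma(shape α, rate β) prior, the Poisson likelihood is conjugate: the posterior is Gamma(α + ΣXᵢ, β + n).
Sum of counts S = 14 over n = 13 seconds.
Posterior: Gamma(α+S, β+n) = Gamma(12.00+14, 3.40+13) = Gamma(26.00, 16.40).
Posterior mean = α/β = 26.00/16.40 = 1.5854.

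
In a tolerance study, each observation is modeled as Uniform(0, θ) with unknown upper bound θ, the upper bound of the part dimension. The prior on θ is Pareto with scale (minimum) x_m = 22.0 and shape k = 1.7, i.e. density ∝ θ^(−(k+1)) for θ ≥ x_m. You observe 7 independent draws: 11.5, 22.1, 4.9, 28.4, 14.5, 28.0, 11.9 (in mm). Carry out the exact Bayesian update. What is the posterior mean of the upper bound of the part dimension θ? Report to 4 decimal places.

A Pareto(scale x_m, shape k) prior on the upper bound θ of Uniform(0, θ) is conjugate: posterior is Pareto(max(x_m, max xᵢ), k + n).
Sample maximum = 28.4; prior scale x_m = 22.0 → posterior scale = max = 28.4.
Posterior shape = 1.7 + 7 = 8.7.
E[θ|data] = k·x_m/(k−1) = 8.7·28.4/7.7 = 32.0883.

32.0883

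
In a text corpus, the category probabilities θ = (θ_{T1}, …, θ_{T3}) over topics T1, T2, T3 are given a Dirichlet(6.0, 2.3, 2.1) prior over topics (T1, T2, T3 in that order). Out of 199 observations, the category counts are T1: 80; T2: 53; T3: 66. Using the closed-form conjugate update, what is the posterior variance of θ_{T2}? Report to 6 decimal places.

0.000924

The Dirichlet prior is conjugate to the Multinomial likelihood: each posterior αⱼ = prior αⱼ + observed count nⱼ.
Posterior concentration: (86.0, 55.3, 68.1), total = 209.4.
Var[θ_j] = α_j(Σα−α_j)/((Σα)²(Σα+1)) = 55.3·154.1/(209.4²·210.4) = 0.000924.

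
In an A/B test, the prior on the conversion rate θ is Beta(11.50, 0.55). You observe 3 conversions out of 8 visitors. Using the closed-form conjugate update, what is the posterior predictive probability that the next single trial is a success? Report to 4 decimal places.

0.7232

The Beta prior is conjugate to a Binomial/Bernoulli likelihood; the update adds successes to α and failures to β.
Posterior: Beta(α+k, β+n−k) = Beta(11.50+3, 0.55+5) = Beta(14.50, 5.55).
For a single future Bernoulli trial, P(success | data) = α/(α+β) = 0.7232.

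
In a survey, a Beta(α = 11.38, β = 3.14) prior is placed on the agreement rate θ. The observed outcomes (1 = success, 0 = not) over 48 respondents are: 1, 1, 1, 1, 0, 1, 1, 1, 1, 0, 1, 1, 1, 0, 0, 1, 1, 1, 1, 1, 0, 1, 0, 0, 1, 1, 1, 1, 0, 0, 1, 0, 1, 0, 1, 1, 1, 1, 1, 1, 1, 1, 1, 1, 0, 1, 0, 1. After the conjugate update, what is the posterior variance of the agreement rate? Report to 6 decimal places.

The Beta prior is conjugate to a Binomial/Bernoulli likelihood; the update adds successes to α and failures to β.
Posterior: Beta(α+k, β+n−k) = Beta(11.38+35, 3.14+13) = Beta(46.38, 16.14).
Var = αβ/((α+β)²(α+β+1)) = 46.38·16.14/(62.52²·63.52) = 0.003015.

0.003015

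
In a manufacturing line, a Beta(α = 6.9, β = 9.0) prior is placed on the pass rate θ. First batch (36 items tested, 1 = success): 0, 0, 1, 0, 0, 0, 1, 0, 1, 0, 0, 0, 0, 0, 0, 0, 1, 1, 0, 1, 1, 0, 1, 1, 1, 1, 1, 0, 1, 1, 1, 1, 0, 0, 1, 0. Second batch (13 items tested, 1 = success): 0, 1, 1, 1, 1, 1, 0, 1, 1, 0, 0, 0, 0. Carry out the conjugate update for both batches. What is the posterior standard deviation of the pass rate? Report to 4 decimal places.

0.0615

The Beta prior is conjugate to a Binomial/Bernoulli likelihood; the update adds successes to α and failures to β.
After batch 1: Beta(6.9+17, 9.0+19) = Beta(23.9, 28.0).
After batch 2: Beta(23.9+7, 28.0+6) = Beta(30.9, 34.0).
Var = αβ/((α+β)²(α+β+1)) = 30.9·34.0/(64.9²·65.9) = 0.00378497; SD = √0.00378497 = 0.0615.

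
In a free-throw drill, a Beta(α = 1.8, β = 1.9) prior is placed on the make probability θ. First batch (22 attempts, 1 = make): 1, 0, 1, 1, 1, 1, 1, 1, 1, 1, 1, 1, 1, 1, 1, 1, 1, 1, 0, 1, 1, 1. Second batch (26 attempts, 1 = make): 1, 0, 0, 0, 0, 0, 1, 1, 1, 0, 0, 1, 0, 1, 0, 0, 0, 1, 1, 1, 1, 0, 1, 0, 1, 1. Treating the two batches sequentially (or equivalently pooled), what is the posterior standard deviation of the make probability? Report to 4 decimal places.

0.0646

The Beta prior is conjugate to a Binomial/Bernoulli likelihood; the update adds successes to α and failures to β.
After batch 1: Beta(1.8+20, 1.9+2) = Beta(21.8, 3.9).
After batch 2: Beta(21.8+13, 3.9+13) = Beta(34.8, 16.9).
Var = αβ/((α+β)²(α+β+1)) = 34.8·16.9/(51.7²·52.7) = 0.00417517; SD = √0.00417517 = 0.0646.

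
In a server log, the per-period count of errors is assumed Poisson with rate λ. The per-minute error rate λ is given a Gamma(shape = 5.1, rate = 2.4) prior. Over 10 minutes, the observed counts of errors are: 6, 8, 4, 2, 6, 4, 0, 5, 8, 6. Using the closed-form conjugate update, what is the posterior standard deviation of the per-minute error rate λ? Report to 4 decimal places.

With a Gamma(shape α, rate β) prior, the Poisson likelihood is conjugate: the posterior is Gamma(α + ΣXᵢ, β + n).
Sum of counts S = 49 over n = 10 minutes.
Posterior: Gamma(α+S, β+n) = Gamma(5.1+49, 2.4+10) = Gamma(54.1, 12.4).
SD = √α/β = √54.1/12.4 = 0.5932.

0.5932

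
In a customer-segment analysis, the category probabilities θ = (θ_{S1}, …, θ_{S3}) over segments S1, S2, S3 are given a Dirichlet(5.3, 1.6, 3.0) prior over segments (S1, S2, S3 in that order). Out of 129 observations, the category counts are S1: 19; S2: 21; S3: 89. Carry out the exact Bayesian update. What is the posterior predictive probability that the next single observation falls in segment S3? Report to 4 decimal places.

The Dirichlet prior is conjugate to the Multinomial likelihood: each posterior αⱼ = prior αⱼ + observed count nⱼ.
Posterior concentration: (24.3, 22.6, 92.0), total = 138.9.
P(next = S3 | data) = α_{S3}/Σα = 0.6623.

0.6623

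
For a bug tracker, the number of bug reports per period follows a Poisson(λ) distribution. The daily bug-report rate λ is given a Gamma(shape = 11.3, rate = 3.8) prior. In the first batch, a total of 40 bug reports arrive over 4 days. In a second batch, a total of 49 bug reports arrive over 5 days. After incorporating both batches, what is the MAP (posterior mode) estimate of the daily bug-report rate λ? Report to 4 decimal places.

7.7578

With a Gamma(shape α, rate β) prior, the Poisson likelihood is conjugate: the posterior is Gamma(α + ΣXᵢ, β + n).
After batch 1: Gamma(α+S, β+n) = Gamma(11.3+40, 3.8+4) = Gamma(51.3, 7.8).
After batch 2: Gamma(α+S, β+n) = Gamma(51.3+49, 7.8+5) = Gamma(100.3, 12.8).
Mode of Gamma(α,β) for α≥1 is (α−1)/β = 99.3/12.8 = 7.7578.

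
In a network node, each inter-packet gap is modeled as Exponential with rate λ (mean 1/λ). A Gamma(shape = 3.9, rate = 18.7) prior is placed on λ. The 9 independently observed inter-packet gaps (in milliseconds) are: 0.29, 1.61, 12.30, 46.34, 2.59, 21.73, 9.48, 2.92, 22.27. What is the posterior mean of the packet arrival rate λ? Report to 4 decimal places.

0.0933

With a Gamma(shape α, rate β) prior on the exponential rate λ, the posterior after n observations with total T = Σxᵢ is Gamma(α+n, β+T).
Sum of observations T = 119.53 milliseconds; n = 9.
Posterior: Gamma(3.9+9, 18.7+119.53) = Gamma(12.9, 138.23).
Posterior mean of λ = α/β = 12.9/138.23 = 0.0933.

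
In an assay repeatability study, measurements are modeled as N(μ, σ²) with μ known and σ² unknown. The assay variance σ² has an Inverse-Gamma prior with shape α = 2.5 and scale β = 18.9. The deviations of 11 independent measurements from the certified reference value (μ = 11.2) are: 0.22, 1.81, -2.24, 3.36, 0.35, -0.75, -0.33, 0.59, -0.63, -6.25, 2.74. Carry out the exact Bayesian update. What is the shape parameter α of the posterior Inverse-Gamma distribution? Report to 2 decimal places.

8.00

With known mean μ and an Inverse-Gamma(α, β) prior on σ², the Normal likelihood is conjugate: posterior is Inv-Gamma(α + n/2, β + Σ(xᵢ−μ)²/2).
Σ(xᵢ−μ)² = (0.22)² + (1.81)² + (-2.24)² + (3.36)² + (0.35)² + (-0.75)² + (-0.33)² + (0.59)² + (-0.63)² + (-6.25)² + (2.74)² = 67.7407.
Posterior: Inv-Gamma(2.5 + 11/2, 18.9 + 67.7407/2) = Inv-Gamma(8.00, 52.77035).
Posterior α = 8.00.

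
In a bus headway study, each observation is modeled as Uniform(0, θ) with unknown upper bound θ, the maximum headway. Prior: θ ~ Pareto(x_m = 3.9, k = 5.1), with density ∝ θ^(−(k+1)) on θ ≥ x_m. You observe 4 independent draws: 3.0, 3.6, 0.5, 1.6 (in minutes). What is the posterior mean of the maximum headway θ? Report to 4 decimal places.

A Pareto(scale x_m, shape k) prior on the upper bound θ of Uniform(0, θ) is conjugate: posterior is Pareto(max(x_m, max xᵢ), k + n).
Sample maximum = 3.6; prior scale x_m = 3.9 → posterior scale = max = 3.9.
Posterior shape = 5.1 + 4 = 9.1.
E[θ|data] = k·x_m/(k−1) = 9.1·3.9/8.1 = 4.3815.

4.3815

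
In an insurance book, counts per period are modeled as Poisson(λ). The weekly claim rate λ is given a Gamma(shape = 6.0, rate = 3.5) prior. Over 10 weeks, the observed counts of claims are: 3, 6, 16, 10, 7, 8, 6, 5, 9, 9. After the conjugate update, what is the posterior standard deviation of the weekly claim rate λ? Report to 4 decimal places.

0.6829

With a Gamma(shape α, rate β) prior, the Poisson likelihood is conjugate: the posterior is Gamma(α + ΣXᵢ, β + n).
Sum of counts S = 79 over n = 10 weeks.
Posterior: Gamma(α+S, β+n) = Gamma(6.0+79, 3.5+10) = Gamma(85.0, 13.5).
SD = √α/β = √85.0/13.5 = 0.6829.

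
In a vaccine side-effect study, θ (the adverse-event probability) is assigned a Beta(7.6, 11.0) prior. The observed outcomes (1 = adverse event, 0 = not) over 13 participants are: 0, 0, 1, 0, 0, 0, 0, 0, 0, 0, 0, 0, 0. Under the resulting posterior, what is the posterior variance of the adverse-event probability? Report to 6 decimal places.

The Beta prior is conjugate to a Binomial/Bernoulli likelihood; the update adds successes to α and failures to β.
Posterior: Beta(α+k, β+n−k) = Beta(7.6+1, 11.0+12) = Beta(8.6, 23.0).
Var = αβ/((α+β)²(α+β+1)) = 8.6·23.0/(31.6²·32.6) = 0.006076.

0.006076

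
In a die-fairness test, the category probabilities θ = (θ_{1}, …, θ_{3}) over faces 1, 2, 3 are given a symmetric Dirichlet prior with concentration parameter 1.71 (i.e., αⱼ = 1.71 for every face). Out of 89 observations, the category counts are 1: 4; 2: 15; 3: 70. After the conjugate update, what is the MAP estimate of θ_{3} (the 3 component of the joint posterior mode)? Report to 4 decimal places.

0.7759

The Dirichlet prior is conjugate to the Multinomial likelihood: each posterior αⱼ = prior αⱼ + observed count nⱼ.
Posterior concentration: (5.71, 16.71, 71.71), total = 94.13.
Joint mode component: (α_{3}−1)/(Σα−K) = 70.71/91.13 = 0.7759.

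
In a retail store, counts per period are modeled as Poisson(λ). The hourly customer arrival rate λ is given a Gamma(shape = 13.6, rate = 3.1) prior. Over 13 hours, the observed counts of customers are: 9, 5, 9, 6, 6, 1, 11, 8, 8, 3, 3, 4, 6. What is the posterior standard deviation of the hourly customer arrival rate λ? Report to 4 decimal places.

With a Gamma(shape α, rate β) prior, the Poisson likelihood is conjugate: the posterior is Gamma(α + ΣXᵢ, β + n).
Sum of counts S = 79 over n = 13 hours.
Posterior: Gamma(α+S, β+n) = Gamma(13.6+79, 3.1+13) = Gamma(92.6, 16.1).
SD = √α/β = √92.6/16.1 = 0.5977.

0.5977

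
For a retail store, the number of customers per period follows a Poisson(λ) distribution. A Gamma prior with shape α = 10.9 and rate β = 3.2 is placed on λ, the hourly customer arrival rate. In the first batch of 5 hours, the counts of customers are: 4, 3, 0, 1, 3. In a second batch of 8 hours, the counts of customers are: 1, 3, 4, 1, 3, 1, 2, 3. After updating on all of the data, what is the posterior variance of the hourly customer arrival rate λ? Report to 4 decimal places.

With a Gamma(shape α, rate β) prior, the Poisson likelihood is conjugate: the posterior is Gamma(α + ΣXᵢ, β + n).
Batch 1: sum of counts S = 11 over n = 5 hours.
After batch 1: Gamma(α+S, β+n) = Gamma(10.9+11, 3.2+5) = Gamma(21.9, 8.2).
Batch 2: sum of counts S = 18 over n = 8 hours.
After batch 2: Gamma(α+S, β+n) = Gamma(21.9+18, 8.2+8) = Gamma(39.9, 16.2).
Var = α/β² = 39.9/16.2² = 0.1520.

0.1520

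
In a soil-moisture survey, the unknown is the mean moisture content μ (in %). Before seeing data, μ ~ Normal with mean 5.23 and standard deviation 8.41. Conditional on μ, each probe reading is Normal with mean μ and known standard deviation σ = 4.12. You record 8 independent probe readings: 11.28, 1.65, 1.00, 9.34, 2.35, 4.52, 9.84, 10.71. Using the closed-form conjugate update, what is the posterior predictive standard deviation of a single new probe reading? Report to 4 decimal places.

4.3628

For Normal data with known variance σ², a Normal(μ₀, σ₀²) prior on μ is conjugate. Posterior precision = 1/σ₀² + n/σ²; posterior mean is the precision-weighted average of μ₀ and x̄.
σ₀² = 8.41² = 70.7281, σ² = 4.12² = 16.9744; σ² + n·σ₀² = 16.9744 + 8·70.7281 = 582.7992.
Posterior precision = 1/σ₀² + n/σ² = 1/70.7281 + 8/16.9744 = (σ² + n·σ₀²)/(σ₀²σ²) = 582.7992/(70.7281·16.9744); posterior variance σₙ² = σ₀²σ²/(σ² + n·σ₀²) = 70.7281·16.9744/582.7992 = 2.060001.
Predictive variance for one new observation = σₙ² + σ² = 70.7281·16.9744/582.7992 + 16.9744 = σ²·(σ₀² + 582.7992)/582.7992 = 16.9744·653.5273/582.7992 = 19.034401; SD = √(16.9744·653.5273/582.7992) = 4.3628.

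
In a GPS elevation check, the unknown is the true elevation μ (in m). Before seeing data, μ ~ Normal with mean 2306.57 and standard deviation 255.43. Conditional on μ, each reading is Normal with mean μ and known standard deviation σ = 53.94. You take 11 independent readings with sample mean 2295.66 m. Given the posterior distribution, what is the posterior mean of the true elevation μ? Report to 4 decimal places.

For Normal data with known variance σ², a Normal(μ₀, σ₀²) prior on μ is conjugate. Posterior precision = 1/σ₀² + n/σ²; posterior mean is the precision-weighted average of μ₀ and x̄.
n·x̄ = 11·2295.66 = 25252.26.
σ₀² = 255.43² = 65244.4849, σ² = 53.94² = 2909.5236; σ² + n·σ₀² = 2909.5236 + 11·65244.4849 = 720598.8575.
Posterior mean = (μ₀/σ₀² + n·x̄/σ²)/(1/σ₀² + n/σ²) = (σ²·μ₀ + σ₀²·n·x̄)/(σ² + n·σ₀²) = (2909.5236·2306.57 + 65244.4849·25252.26)/720598.8575 = 1654281716.110926/720598.8575 = 2295.7041.

2295.7041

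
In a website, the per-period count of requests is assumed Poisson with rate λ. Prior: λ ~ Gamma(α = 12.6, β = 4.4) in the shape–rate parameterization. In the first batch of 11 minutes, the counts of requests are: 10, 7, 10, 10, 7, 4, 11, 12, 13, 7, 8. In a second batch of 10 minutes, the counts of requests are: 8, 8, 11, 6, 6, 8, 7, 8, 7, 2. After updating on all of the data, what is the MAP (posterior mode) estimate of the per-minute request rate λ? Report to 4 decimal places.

7.1496

With a Gamma(shape α, rate β) prior, the Poisson likelihood is conjugate: the posterior is Gamma(α + ΣXᵢ, β + n).
Batch 1: sum of counts S = 99 over n = 11 minutes.
After batch 1: Gamma(α+S, β+n) = Gamma(12.6+99, 4.4+11) = Gamma(111.6, 15.4).
Batch 2: sum of counts S = 71 over n = 10 minutes.
After batch 2: Gamma(α+S, β+n) = Gamma(111.6+71, 15.4+10) = Gamma(182.6, 25.4).
Mode of Gamma(α,β) for α≥1 is (α−1)/β = 181.6/25.4 = 7.1496.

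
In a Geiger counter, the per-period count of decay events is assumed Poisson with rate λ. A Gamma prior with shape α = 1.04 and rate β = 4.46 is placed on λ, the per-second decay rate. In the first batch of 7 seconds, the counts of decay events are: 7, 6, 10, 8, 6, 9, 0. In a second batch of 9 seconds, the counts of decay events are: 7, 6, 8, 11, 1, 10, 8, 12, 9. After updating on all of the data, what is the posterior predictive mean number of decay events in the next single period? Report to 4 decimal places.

5.8182

With a Gamma(shape α, rate β) prior, the Poisson likelihood is conjugate: the posterior is Gamma(α + ΣXᵢ, β + n).
Batch 1: sum of counts S = 46 over n = 7 seconds.
After batch 1: Gamma(α+S, β+n) = Gamma(1.04+46, 4.46+7) = Gamma(47.04, 11.46).
Batch 2: sum of counts S = 72 over n = 9 seconds.
After batch 2: Gamma(α+S, β+n) = Gamma(47.04+72, 11.46+9) = Gamma(119.04, 20.46).
The predictive distribution for one future period is NegBinom with mean α/β = 5.8182.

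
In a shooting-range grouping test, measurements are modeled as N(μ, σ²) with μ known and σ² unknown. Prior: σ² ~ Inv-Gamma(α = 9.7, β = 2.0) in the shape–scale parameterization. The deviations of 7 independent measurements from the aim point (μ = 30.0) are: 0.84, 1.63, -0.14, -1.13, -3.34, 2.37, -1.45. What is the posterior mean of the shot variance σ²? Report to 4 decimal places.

With known mean μ and an Inverse-Gamma(α, β) prior on σ², the Normal likelihood is conjugate: posterior is Inv-Gamma(α + n/2, β + Σ(xᵢ−μ)²/2).
Σ(xᵢ−μ)² = (0.84)² + (1.63)² + (-0.14)² + (-1.13)² + (-3.34)² + (2.37)² + (-1.45)² = 23.5340.
Posterior: Inv-Gamma(9.7 + 7/2, 2.0 + 23.5340/2) = Inv-Gamma(13.20, 13.76700).
E[σ²|data] = β/(α−1) = 13.76700/12.20 = 1.1284.

1.1284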